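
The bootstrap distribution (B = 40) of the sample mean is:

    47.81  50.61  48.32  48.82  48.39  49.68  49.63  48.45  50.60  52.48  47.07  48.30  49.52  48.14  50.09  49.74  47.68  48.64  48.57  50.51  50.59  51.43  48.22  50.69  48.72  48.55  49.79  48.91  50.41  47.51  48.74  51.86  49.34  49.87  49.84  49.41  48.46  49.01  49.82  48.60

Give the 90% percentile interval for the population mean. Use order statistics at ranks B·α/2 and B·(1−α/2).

(47.51, 51.43)

Sorted replicates: 47.07, 47.51, 47.68, 47.81, 48.14, 48.22, 48.30, 48.32, 48.39, 48.45, 48.46, 48.55, 48.57, 48.60, 48.64, 48.72, 48.74, 48.82, 48.91, 49.01, 49.34, 49.41, 49.52, 49.63, 49.68, 49.74, 49.79, 49.82, 49.84, 49.87, 50.09, 50.41, 50.51, 50.59, 50.60, 50.61, 50.69, 51.43, 51.86, 52.48
α = 0.10; lower rank = 40 × 0.050 = 2; upper rank = 40 × 0.950 = 38.
The 2nd smallest replicate is 47.51; the 38th is 51.43.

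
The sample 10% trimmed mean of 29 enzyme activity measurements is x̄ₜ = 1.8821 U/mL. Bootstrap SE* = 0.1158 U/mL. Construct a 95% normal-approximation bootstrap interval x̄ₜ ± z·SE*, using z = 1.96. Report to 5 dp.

Margin = 1.96 × 0.1158 = 0.226968
Interval: 1.8821 ± 0.226968

(1.65513, 2.10907)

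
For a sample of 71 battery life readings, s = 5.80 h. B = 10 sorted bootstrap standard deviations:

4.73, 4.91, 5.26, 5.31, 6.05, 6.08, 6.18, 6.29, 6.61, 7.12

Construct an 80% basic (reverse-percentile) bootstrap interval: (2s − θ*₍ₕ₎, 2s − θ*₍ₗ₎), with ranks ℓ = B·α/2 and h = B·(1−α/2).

(4.99, 6.87)

Percentile endpoints at ranks 1 and 9: θ*₍1₎ = 4.73, θ*₍9₎ = 6.61.
Basic interval reflects these around s:
  lower = 2 × 5.80 − 6.61 = 4.99
  upper = 2 × 5.80 − 4.73 = 6.87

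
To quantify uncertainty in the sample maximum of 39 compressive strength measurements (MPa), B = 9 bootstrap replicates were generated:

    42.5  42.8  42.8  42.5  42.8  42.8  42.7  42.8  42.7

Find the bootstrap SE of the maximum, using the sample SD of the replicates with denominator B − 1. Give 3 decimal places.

Bootstrap SE is the standard deviation of the 9 replicate maximums.
Mean of replicates: (42.5 + 42.8 + 42.8 + 42.5 + 42.8 + 42.8 + 42.7 + 42.8 + 42.7) / 9 = 384.4000 / 9 = 42.7111
Sum of squared deviations: (−0.2111)² + (+0.0889)² + (+0.0889)² + (−0.2111)² + (+0.0889)² + (+0.0889)² + (−0.0111)² + (+0.0889)² + (−0.0111)² = 0.1289
Variance = 0.1289 / 8 = 0.0161
SE* = √0.0161

SE* = 0.127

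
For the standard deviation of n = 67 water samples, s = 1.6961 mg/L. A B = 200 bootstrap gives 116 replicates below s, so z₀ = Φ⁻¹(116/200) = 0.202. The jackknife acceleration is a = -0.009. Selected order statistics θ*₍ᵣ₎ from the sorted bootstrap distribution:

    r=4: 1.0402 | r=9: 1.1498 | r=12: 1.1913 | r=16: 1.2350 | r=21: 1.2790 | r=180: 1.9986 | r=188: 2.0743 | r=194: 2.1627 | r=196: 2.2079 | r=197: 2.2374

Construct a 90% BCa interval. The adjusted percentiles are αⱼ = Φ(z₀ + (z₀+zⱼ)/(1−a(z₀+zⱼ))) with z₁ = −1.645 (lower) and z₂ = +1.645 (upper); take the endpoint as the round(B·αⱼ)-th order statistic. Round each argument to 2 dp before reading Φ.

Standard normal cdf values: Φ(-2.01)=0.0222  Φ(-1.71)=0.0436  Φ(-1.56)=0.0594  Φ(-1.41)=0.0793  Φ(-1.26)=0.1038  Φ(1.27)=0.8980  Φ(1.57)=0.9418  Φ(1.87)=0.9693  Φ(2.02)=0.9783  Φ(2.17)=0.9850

(1.2790, 2.2079)

Lower: z₀ + z₁ = 0.202 + (-1.645) = -1.443; 1 − a(z₀+z₁) = 1 − (-0.009)(-1.443) = 0.9870; argument = 0.202 + (-1.443)/0.9870 = -1.2600 → -1.26.
α₁ = Φ(-1.26) = 0.1038; rank = round(200 × 0.1038) = 21; θ*₍21₎ = 1.2790.
Upper: z₀ + z₂ = 1.847; 1 − a(z₀+z₂) = 1.0166; argument = 2.0188 → 2.02; α₂ = 0.9783; rank = 196; θ*₍196₎ = 2.2079.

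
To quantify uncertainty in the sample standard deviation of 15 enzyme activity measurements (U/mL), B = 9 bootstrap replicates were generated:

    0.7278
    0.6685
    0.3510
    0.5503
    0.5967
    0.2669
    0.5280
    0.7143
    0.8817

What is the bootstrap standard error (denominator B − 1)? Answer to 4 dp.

SE* = 0.1912

Bootstrap SE is the standard deviation of the 9 replicate standard deviations.
Mean of replicates: (0.7278 + 0.6685 + 0.3510 + 0.5503 + 0.5967 + 0.2669 + 0.5280 + 0.7143 + 0.8817) / 9 = 5.285200 / 9 = 0.587244
Sum of squared deviations: (+0.140556)² + (+0.081256)² + (−0.236244)² + (−0.036944)² + (+0.009456)² + (−0.320344)² + (−0.059244)² + (+0.127056)² + (+0.294456)² = 0.292602
Variance = 0.292602 / 8 = 0.036575
SE* = √0.036575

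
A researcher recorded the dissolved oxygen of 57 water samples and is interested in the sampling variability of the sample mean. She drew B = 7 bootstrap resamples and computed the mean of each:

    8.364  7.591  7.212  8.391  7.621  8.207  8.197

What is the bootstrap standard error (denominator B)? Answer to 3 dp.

SE* = 0.427

Bootstrap SE is the standard deviation of the 7 replicate means.
Mean of replicates: (8.364 + 7.591 + 7.212 + 8.391 + 7.621 + 8.207 + 8.197) / 7 = 55.5830 / 7 = 7.9404
Sum of squared deviations: (+0.4236)² + (−0.3494)² + (−0.7284)² + (+0.4506)² + (−0.3194)² + (+0.2666)² + (+0.2566)² = 1.2741
Variance = 1.2741 / 7 = 0.1820
SE* = √0.1820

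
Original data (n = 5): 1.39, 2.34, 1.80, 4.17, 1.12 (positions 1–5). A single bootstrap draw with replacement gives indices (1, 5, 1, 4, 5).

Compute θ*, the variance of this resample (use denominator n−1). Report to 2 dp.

Resample values: 1.39, 1.12, 1.39, 4.17, 1.12.
Mean = 1.8380; sum of squared deviations = 6.8707
s² = 6.8707 / 4 = 1.7177

θ* = 1.72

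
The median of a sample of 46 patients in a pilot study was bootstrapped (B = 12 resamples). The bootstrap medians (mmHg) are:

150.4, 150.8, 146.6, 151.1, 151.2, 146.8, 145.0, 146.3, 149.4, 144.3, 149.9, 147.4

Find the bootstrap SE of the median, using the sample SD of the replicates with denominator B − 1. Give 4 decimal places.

SE* = 2.4773

Bootstrap SE is the standard deviation of the 12 replicate medians.
Mean of replicates: (150.4 + 150.8 + 146.6 + 151.1 + 151.2 + 146.8 + 145.0 + 146.3 + 149.4 + 144.3 + 149.9 + 147.4) / 12 = 1779.20000 / 12 = 148.26667
Sum of squared deviations: (+2.13333)² + (+2.53333)² + (−1.66667)² + (+2.83333)² + (+2.93333)² + (−1.46667)² + (−3.26667)² + (−1.96667)² + (+1.13333)² + (−3.96667)² + (+1.63333)² + (−0.86667)² = 67.50667
Variance = 67.50667 / 11 = 6.13697
SE* = √6.13697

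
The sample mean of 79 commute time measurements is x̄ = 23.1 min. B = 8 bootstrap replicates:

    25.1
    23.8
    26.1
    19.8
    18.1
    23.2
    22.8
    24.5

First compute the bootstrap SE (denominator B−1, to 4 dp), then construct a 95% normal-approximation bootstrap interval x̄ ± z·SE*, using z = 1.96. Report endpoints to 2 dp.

Mean of replicates = 22.9250; sum of squared deviations = 51.1950; SE* = √(51.1950/7) = 2.7044
Margin = 1.96 × 2.7044 = 5.301
Interval: 23.1 ± 5.301

(17.80, 28.40)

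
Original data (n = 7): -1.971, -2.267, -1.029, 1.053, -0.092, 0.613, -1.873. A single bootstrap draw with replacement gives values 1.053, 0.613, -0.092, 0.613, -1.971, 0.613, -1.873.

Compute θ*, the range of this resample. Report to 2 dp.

θ* = 3.02

Range = 1.053 − -1.971 = 3.02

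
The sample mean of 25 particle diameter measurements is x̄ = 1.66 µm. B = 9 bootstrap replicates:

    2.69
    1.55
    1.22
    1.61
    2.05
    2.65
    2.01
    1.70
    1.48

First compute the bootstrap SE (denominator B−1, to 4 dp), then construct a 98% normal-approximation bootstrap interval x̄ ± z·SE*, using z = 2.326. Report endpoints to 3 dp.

Mean of replicates = 1.8844; sum of squared deviations = 2.1044; SE* = √(2.1044/8) = 0.5129
Margin = 2.326 × 0.5129 = 1.1930
Interval: 1.66 ± 1.1930

(0.467, 2.853)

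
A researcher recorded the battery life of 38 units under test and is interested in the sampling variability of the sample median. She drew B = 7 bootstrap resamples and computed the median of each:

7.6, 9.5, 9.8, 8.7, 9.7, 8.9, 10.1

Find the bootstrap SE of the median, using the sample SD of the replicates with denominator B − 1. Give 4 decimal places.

Bootstrap SE is the standard deviation of the 7 replicate medians.
Mean of replicates: (7.6 + 9.5 + 9.8 + 8.7 + 9.7 + 8.9 + 10.1) / 7 = 64.30000 / 7 = 9.18571
Sum of squared deviations: (−1.58571)² + (+0.31429)² + (+0.61429)² + (−0.48571)² + (+0.51429)² + (−0.28571)² + (+0.91429)² = 4.40857
Variance = 4.40857 / 6 = 0.73476
SE* = √0.73476

SE* = 0.8572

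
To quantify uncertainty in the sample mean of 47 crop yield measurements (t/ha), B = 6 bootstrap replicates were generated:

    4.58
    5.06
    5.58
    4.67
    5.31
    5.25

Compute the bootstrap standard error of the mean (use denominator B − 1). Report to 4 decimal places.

SE* = 0.3873

Bootstrap SE is the standard deviation of the 6 replicate means.
Mean of replicates: (4.58 + 5.06 + 5.58 + 4.67 + 5.31 + 5.25) / 6 = 30.45000 / 6 = 5.07500
Sum of squared deviations: (−0.49500)² + (−0.01500)² + (+0.50500)² + (−0.40500)² + (+0.23500)² + (+0.17500)² = 0.75015
Variance = 0.75015 / 5 = 0.15003
SE* = √0.15003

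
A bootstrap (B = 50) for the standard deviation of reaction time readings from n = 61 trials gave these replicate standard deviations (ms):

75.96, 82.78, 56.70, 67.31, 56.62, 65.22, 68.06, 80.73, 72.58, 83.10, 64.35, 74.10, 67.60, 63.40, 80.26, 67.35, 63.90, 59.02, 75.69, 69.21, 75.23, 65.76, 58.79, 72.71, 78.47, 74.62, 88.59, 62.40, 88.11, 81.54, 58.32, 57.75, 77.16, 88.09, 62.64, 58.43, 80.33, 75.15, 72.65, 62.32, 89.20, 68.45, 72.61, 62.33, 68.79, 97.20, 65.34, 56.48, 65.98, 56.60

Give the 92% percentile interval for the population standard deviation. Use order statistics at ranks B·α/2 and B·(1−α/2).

(56.60, 88.59)

Sorted replicates: 56.48, 56.60, 56.62, 56.70, 57.75, 58.32, 58.43, 58.79, 59.02, 62.32, 62.33, 62.40, 62.64, 63.40, 63.90, 64.35, 65.22, 65.34, 65.76, 65.98, 67.31, 67.35, 67.60, 68.06, 68.45, 68.79, 69.21, 72.58, 72.61, 72.65, 72.71, 74.10, 74.62, 75.15, 75.23, 75.69, 75.96, 77.16, 78.47, 80.26, 80.33, 80.73, 81.54, 82.78, 83.10, 88.09, 88.11, 88.59, 89.20, 97.20
α = 0.08; lower rank = 50 × 0.040 = 2; upper rank = 50 × 0.960 = 48.
The 2nd smallest replicate is 56.60; the 48th is 88.59.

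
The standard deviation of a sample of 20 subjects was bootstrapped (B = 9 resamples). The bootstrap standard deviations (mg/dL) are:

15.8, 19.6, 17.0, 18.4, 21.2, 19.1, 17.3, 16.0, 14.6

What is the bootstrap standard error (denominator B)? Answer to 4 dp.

SE* = 1.9737

Bootstrap SE is the standard deviation of the 9 replicate standard deviations.
Mean of replicates: (15.8 + 19.6 + 17.0 + 18.4 + 21.2 + 19.1 + 17.3 + 16.0 + 14.6) / 9 = 159.00000 / 9 = 17.66667
Sum of squared deviations: (−1.86667)² + (+1.93333)² + (−0.66667)² + (+0.73333)² + (+3.53333)² + (+1.43333)² + (−0.36667)² + (−1.66667)² + (−3.06667)² = 35.06000
Variance = 35.06000 / 9 = 3.89556
SE* = √3.89556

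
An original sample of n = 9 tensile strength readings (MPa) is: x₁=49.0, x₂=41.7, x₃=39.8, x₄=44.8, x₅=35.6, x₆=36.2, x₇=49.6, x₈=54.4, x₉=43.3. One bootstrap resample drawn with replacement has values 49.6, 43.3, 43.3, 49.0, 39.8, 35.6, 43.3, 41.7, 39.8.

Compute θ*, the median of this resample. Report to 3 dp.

θ* = 43.300

Sorted: 35.6, 39.8, 39.8, 41.7, 43.3, 43.3, 43.3, 49.0, 49.6
Median = middle value = 43.300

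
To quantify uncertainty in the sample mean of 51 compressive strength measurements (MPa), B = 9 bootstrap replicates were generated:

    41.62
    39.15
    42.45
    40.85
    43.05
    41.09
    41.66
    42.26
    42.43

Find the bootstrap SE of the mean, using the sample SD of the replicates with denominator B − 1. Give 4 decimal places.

Bootstrap SE is the standard deviation of the 9 replicate means.
Mean of replicates: (41.62 + 39.15 + 42.45 + 40.85 + 43.05 + 41.09 + 41.66 + 42.26 + 42.43) / 9 = 374.56000 / 9 = 41.61778
Sum of squared deviations: (+0.00222)² + (−2.46778)² + (+0.83222)² + (−0.76778)² + (+1.43222)² + (−0.52778)² + (+0.04222)² + (+0.64222)² + (+0.81222)² = 10.77576
Variance = 10.77576 / 8 = 1.34697
SE* = √1.34697

SE* = 1.1606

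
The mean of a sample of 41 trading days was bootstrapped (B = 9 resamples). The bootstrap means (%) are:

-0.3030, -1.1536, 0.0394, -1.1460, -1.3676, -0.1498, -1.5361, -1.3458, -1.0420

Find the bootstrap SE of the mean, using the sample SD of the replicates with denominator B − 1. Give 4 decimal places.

SE* = 0.5882

Bootstrap SE is the standard deviation of the 9 replicate means.
Mean of replicates: ((-0.3030) + (-1.1536) + 0.0394 + (-1.1460) + (-1.3676) + (-0.1498) + (-1.5361) + (-1.3458) + (-1.0420)) / 9 = -8.00450 / 9 = -0.88939
Sum of squared deviations: (+0.58639)² + (−0.26421)² + (+0.92879)² + (−0.25661)² + (−0.47821)² + (+0.73959)² + (−0.64671)² + (−0.45641)² + (−0.15261)² = 2.76767
Variance = 2.76767 / 8 = 0.34596
SE* = √0.34596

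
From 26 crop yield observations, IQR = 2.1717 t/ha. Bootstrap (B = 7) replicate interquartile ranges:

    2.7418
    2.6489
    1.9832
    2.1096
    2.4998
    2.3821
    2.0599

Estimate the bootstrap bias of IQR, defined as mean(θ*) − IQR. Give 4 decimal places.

mean(θ*) = (2.7418 + 2.6489 + 1.9832 + 2.1096 + 2.4998 + 2.3821 + 2.0599) / 7 = 2.34647
bias = 2.34647 − 2.1717

bias = +0.1748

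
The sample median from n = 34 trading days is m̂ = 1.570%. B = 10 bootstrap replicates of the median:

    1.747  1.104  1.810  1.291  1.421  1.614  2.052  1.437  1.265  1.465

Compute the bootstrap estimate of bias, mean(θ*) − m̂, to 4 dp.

mean(θ*) = (1.747 + 1.104 + 1.810 + 1.291 + 1.421 + 1.614 + 2.052 + 1.437 + 1.265 + 1.465) / 10 = 1.52060
bias = 1.52060 − 1.570

bias = −0.0494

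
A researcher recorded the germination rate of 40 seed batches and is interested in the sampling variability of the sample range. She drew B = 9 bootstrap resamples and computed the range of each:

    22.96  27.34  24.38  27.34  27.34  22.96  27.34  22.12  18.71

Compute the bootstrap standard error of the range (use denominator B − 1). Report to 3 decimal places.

SE* = 3.086

Bootstrap SE is the standard deviation of the 9 replicate ranges.
Mean of replicates: (22.96 + 27.34 + 24.38 + 27.34 + 27.34 + 22.96 + 27.34 + 22.12 + 18.71) / 9 = 220.4900 / 9 = 24.4989
Sum of squared deviations: (−1.5389)² + (+2.8411)² + (−0.1189)² + (+2.8411)² + (+2.8411)² + (−1.5389)² + (+2.8411)² + (−2.3789)² + (−5.7889)² = 76.2085
Variance = 76.2085 / 8 = 9.5261
SE* = √9.5261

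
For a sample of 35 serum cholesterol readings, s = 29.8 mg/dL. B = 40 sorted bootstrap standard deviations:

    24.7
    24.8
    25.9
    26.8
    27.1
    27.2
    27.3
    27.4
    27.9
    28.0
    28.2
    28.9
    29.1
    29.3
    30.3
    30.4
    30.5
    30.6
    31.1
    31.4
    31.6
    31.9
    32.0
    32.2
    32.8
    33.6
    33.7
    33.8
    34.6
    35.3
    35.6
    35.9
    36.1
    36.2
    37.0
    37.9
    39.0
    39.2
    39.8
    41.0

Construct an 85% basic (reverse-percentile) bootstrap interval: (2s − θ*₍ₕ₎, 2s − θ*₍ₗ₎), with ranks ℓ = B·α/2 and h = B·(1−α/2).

(20.6, 33.7)

Percentile endpoints at ranks 3 and 37: θ*₍3₎ = 25.9, θ*₍37₎ = 39.0.
Basic interval reflects these around s:
  lower = 2 × 29.8 − 39.0 = 20.6
  upper = 2 × 29.8 − 25.9 = 33.7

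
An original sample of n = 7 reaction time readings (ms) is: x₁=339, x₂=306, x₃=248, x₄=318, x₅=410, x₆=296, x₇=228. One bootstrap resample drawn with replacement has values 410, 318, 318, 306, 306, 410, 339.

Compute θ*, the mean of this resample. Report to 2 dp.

Mean = (410 + 318 + 318 + 306 + 306 + 410 + 339) / 7 = 2407.0 / 7 = 343.86

θ* = 343.86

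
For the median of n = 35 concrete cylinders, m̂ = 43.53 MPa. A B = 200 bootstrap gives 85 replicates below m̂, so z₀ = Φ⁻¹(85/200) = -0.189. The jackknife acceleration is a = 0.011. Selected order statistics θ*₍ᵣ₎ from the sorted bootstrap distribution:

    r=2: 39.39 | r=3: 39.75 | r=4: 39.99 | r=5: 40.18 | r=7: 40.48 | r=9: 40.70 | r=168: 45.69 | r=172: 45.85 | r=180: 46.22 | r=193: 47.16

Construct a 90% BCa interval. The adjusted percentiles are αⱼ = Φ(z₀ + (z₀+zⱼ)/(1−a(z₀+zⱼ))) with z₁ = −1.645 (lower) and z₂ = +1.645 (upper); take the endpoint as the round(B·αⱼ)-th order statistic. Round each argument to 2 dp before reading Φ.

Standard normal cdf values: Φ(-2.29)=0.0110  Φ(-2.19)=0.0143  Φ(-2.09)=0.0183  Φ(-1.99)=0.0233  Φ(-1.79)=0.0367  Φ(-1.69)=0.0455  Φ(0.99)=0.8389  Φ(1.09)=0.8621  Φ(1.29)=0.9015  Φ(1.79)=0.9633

Lower: z₀ + z₁ = -0.189 + (-1.645) = -1.834; 1 − a(z₀+z₁) = 1 − (0.011)(-1.834) = 1.0202; argument = -0.189 + (-1.834)/1.0202 = -1.9867 → -1.99.
α₁ = Φ(-1.99) = 0.0233; rank = round(200 × 0.0233) = 5; θ*₍5₎ = 40.18.
Upper: z₀ + z₂ = 1.456; 1 − a(z₀+z₂) = 0.9840; argument = 1.2907 → 1.29; α₂ = 0.9015; rank = 180; θ*₍180₎ = 46.22.

(40.18, 46.22)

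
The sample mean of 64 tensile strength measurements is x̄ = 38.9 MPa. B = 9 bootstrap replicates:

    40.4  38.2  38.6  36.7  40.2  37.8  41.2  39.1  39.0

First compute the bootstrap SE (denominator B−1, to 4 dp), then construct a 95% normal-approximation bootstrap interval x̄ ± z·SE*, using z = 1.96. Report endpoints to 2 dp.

(36.15, 41.65)

Mean of replicates = 39.0222; sum of squared deviations = 15.7756; SE* = √(15.7756/8) = 1.4043
Margin = 1.96 × 1.4043 = 2.752
Interval: 38.9 ± 2.752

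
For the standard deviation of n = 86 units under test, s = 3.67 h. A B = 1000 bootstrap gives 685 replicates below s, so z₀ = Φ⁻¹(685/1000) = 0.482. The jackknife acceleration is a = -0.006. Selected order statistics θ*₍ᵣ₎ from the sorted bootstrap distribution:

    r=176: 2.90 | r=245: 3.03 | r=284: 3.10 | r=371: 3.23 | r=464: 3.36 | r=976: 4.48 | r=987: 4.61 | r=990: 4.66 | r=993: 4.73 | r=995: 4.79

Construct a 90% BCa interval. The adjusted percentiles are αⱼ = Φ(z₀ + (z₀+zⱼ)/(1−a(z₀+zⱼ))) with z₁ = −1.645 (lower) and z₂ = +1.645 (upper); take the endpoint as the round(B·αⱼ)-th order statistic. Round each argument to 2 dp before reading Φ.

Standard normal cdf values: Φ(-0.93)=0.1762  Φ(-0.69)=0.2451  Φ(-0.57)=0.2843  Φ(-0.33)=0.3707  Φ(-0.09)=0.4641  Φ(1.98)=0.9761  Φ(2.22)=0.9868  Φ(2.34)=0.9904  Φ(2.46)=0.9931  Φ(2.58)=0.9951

(3.03, 4.79)

Lower: z₀ + z₁ = 0.482 + (-1.645) = -1.163; 1 − a(z₀+z₁) = 1 − (-0.006)(-1.163) = 0.9930; argument = 0.482 + (-1.163)/0.9930 = -0.6892 → -0.69.
α₁ = Φ(-0.69) = 0.2451; rank = round(1000 × 0.2451) = 245; θ*₍245₎ = 3.03.
Upper: z₀ + z₂ = 2.127; 1 − a(z₀+z₂) = 1.0128; argument = 2.5822 → 2.58; α₂ = 0.9951; rank = 995; θ*₍995₎ = 4.79.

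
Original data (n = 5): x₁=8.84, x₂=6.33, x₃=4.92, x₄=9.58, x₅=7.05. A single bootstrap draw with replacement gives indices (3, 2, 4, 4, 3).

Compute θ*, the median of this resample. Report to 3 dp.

θ* = 6.330

Resample values: 4.92, 6.33, 9.58, 9.58, 4.92.
Sorted: 4.92, 4.92, 6.33, 9.58, 9.58
Median = middle value = 6.330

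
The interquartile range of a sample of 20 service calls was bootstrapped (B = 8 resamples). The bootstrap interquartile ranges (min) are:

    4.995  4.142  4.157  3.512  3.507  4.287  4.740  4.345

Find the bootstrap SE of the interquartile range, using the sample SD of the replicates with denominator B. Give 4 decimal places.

Bootstrap SE is the standard deviation of the 8 replicate interquartile ranges.
Mean of replicates: (4.995 + 4.142 + 4.157 + 3.512 + 3.507 + 4.287 + 4.740 + 4.345) / 8 = 33.68500 / 8 = 4.21063
Sum of squared deviations: (+0.78437)² + (−0.06862)² + (−0.05363)² + (−0.69863)² + (−0.70363)² + (+0.07637)² + (+0.52937)² + (+0.13437)² = 1.91012
Variance = 1.91012 / 8 = 0.23877
SE* = √0.23877

SE* = 0.4886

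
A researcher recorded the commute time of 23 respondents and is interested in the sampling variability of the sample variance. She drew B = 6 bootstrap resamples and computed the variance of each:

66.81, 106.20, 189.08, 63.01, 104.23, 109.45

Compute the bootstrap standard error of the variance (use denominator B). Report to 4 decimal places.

SE* = 41.4328

Bootstrap SE is the standard deviation of the 6 replicate variances.
Mean of replicates: (66.81 + 106.20 + 189.08 + 63.01 + 104.23 + 109.45) / 6 = 638.78000 / 6 = 106.46333
Sum of squared deviations: (−39.65333)² + (−0.26333)² + (+82.61667)² + (−43.45333)² + (−2.23333)² + (+2.98667)² = 10300.06993
Variance = 10300.06993 / 6 = 1716.67832
SE* = √1716.67832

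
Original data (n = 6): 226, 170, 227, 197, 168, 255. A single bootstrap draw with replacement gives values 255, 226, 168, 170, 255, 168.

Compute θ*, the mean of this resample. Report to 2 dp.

Mean = (255 + 226 + 168 + 170 + 255 + 168) / 6 = 1242.0 / 6 = 207.00

θ* = 207.00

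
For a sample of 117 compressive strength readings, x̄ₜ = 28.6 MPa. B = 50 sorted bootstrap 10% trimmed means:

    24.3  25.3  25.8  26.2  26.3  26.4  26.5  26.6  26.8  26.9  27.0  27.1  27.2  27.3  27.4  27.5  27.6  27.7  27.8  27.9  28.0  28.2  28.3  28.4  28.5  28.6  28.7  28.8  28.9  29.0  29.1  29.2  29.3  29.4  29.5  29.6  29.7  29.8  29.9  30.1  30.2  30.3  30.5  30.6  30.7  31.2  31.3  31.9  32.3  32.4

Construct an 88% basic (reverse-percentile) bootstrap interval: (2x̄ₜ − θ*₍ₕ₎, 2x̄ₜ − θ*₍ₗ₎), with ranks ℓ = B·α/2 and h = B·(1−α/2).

(25.9, 31.4)

Percentile endpoints at ranks 3 and 47: θ*₍3₎ = 25.8, θ*₍47₎ = 31.3.
Basic interval reflects these around x̄ₜ:
  lower = 2 × 28.6 − 31.3 = 25.9
  upper = 2 × 28.6 − 25.8 = 31.4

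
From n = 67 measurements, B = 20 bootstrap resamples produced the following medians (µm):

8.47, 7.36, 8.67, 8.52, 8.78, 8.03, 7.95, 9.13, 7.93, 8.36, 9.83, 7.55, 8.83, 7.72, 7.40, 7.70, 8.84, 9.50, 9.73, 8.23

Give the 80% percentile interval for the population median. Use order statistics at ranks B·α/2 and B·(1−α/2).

(7.40, 9.50)

Sorted replicates: 7.36, 7.40, 7.55, 7.70, 7.72, 7.93, 7.95, 8.03, 8.23, 8.36, 8.47, 8.52, 8.67, 8.78, 8.83, 8.84, 9.13, 9.50, 9.73, 9.83
α = 0.20; lower rank = 20 × 0.100 = 2; upper rank = 20 × 0.900 = 18.
The 2nd smallest replicate is 7.40; the 18th is 9.50.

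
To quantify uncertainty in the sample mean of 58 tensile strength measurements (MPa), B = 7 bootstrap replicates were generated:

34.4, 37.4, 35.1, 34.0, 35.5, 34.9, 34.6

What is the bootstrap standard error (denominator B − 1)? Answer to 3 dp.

SE* = 1.113

Bootstrap SE is the standard deviation of the 7 replicate means.
Mean of replicates: (34.4 + 37.4 + 35.1 + 34.0 + 35.5 + 34.9 + 34.6) / 7 = 245.9000 / 7 = 35.1286
Sum of squared deviations: (−0.7286)² + (+2.2714)² + (−0.0286)² + (−1.1286)² + (+0.3714)² + (−0.2286)² + (−0.5286)² = 7.4343
Variance = 7.4343 / 6 = 1.2390
SE* = √1.2390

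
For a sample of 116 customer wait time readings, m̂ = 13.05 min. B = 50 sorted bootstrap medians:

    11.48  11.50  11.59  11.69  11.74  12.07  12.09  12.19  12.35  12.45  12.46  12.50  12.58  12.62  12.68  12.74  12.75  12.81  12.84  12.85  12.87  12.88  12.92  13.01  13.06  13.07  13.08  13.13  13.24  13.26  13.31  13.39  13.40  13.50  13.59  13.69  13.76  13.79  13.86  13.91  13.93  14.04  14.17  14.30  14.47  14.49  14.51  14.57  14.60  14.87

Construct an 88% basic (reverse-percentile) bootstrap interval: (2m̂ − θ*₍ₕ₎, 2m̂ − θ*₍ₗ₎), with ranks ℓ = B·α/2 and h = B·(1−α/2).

(11.59, 14.51)

Percentile endpoints at ranks 3 and 47: θ*₍3₎ = 11.59, θ*₍47₎ = 14.51.
Basic interval reflects these around m̂:
  lower = 2 × 13.05 − 14.51 = 11.59
  upper = 2 × 13.05 − 11.59 = 14.51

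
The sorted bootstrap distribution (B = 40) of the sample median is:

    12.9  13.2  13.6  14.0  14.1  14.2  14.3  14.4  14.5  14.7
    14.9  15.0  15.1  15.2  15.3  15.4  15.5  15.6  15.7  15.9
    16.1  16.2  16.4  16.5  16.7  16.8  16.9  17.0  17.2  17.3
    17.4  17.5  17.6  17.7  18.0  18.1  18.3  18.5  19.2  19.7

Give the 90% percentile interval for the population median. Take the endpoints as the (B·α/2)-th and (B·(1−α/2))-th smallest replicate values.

(13.2, 18.5)

α = 0.10; lower rank = 40 × 0.050 = 2; upper rank = 40 × 0.950 = 38.
The 2nd smallest replicate is 13.2; the 38th is 18.5.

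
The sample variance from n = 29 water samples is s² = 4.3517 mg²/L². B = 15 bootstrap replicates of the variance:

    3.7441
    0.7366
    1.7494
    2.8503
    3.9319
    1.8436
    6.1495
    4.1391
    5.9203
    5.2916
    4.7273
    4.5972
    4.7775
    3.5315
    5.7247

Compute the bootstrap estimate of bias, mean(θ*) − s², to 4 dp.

bias = −0.3707

mean(θ*) = (3.7441 + 0.7366 + 1.7494 + 2.8503 + 3.9319 + 1.8436 + 6.1495 + 4.1391 + 5.9203 + 5.2916 + 4.7273 + 4.5972 + 4.7775 + 3.5315 + 5.7247) / 15 = 3.98097
bias = 3.98097 − 4.3517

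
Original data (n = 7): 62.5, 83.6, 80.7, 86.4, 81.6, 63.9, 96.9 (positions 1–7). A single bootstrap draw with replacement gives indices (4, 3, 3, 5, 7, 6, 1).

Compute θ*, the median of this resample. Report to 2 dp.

Resample values: 86.4, 80.7, 80.7, 81.6, 96.9, 63.9, 62.5.
Sorted: 62.5, 63.9, 80.7, 80.7, 81.6, 86.4, 96.9
Median = middle value = 80.70

θ* = 80.70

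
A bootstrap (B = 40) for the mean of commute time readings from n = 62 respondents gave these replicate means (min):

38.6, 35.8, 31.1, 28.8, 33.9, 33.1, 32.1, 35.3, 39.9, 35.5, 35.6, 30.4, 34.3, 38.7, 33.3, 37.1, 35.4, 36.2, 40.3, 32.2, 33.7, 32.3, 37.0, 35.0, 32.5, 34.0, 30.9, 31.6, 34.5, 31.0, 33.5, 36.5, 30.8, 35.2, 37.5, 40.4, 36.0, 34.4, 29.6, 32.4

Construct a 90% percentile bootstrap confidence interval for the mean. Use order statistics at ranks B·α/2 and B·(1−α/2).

(29.6, 39.9)

Sorted replicates: 28.8, 29.6, 30.4, 30.8, 30.9, 31.0, 31.1, 31.6, 32.1, 32.2, 32.3, 32.4, 32.5, 33.1, 33.3, 33.5, 33.7, 33.9, 34.0, 34.3, 34.4, 34.5, 35.0, 35.2, 35.3, 35.4, 35.5, 35.6, 35.8, 36.0, 36.2, 36.5, 37.0, 37.1, 37.5, 38.6, 38.7, 39.9, 40.3, 40.4
α = 0.10; lower rank = 40 × 0.050 = 2; upper rank = 40 × 0.950 = 38.
The 2nd smallest replicate is 29.6; the 38th is 39.9.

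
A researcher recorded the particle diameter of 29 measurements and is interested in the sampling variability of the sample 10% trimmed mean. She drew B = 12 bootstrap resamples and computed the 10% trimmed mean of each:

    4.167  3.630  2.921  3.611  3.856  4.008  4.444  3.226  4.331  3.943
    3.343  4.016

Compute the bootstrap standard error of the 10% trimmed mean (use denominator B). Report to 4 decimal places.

Bootstrap SE is the standard deviation of the 12 replicate 10% trimmed means.
Mean of replicates: (4.167 + 3.630 + 2.921 + 3.611 + 3.856 + 4.008 + 4.444 + 3.226 + 4.331 + 3.943 + 3.343 + 4.016) / 12 = 45.49600 / 12 = 3.79133
Sum of squared deviations: (+0.37567)² + (−0.16133)² + (−0.87033)² + (−0.18033)² + (+0.06467)² + (+0.21667)² + (+0.65267)² + (−0.56533)² + (+0.53967)² + (+0.15167)² + (−0.44833)² + (+0.22467)² = 2.31958
Variance = 2.31958 / 12 = 0.19330
SE* = √0.19330

SE* = 0.4397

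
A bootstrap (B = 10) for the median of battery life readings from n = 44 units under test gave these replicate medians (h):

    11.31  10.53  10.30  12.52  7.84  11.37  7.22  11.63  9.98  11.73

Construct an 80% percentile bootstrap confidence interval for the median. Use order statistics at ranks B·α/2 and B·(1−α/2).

Sorted replicates: 7.22, 7.84, 9.98, 10.30, 10.53, 11.31, 11.37, 11.63, 11.73, 12.52
α = 0.20; lower rank = 10 × 0.100 = 1; upper rank = 10 × 0.900 = 9.
The 1st smallest replicate is 7.22; the 9th is 11.73.

(7.22, 11.73)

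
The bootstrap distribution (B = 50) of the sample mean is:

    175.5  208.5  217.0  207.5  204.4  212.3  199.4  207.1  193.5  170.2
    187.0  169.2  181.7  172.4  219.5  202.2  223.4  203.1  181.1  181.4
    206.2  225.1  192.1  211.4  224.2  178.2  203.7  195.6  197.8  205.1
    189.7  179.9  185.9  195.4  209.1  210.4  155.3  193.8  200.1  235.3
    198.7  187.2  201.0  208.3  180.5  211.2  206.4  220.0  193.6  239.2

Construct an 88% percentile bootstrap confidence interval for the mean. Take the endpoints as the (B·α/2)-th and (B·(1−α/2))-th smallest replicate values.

(170.2, 224.2)

Sorted replicates: 155.3, 169.2, 170.2, 172.4, 175.5, 178.2, 179.9, 180.5, 181.1, 181.4, 181.7, 185.9, 187.0, 187.2, 189.7, 192.1, 193.5, 193.6, 193.8, 195.4, 195.6, 197.8, 198.7, 199.4, 200.1, 201.0, 202.2, 203.1, 203.7, 204.4, 205.1, 206.2, 206.4, 207.1, 207.5, 208.3, 208.5, 209.1, 210.4, 211.2, 211.4, 212.3, 217.0, 219.5, 220.0, 223.4, 224.2, 225.1, 235.3, 239.2
α = 0.12; lower rank = 50 × 0.060 = 3; upper rank = 50 × 0.940 = 47.
The 3rd smallest replicate is 170.2; the 47th is 224.2.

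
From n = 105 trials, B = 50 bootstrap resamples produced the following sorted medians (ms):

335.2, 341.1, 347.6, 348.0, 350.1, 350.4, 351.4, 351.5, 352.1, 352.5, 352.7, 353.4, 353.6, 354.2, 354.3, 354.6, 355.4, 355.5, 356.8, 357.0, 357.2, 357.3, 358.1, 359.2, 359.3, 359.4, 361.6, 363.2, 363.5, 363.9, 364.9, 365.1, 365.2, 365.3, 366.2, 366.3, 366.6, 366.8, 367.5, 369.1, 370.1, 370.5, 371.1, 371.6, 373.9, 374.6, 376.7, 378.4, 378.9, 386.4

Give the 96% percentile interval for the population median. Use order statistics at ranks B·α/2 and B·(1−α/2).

α = 0.04; lower rank = 50 × 0.020 = 1; upper rank = 50 × 0.980 = 49.
The 1st smallest replicate is 335.2; the 49th is 378.9.

(335.2, 378.9)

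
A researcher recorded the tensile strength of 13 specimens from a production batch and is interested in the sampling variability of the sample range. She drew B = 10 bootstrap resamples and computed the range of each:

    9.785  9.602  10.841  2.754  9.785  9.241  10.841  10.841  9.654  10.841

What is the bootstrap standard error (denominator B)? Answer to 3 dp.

Bootstrap SE is the standard deviation of the 10 replicate ranges.
Mean of replicates: (9.785 + 9.602 + 10.841 + 2.754 + 9.785 + 9.241 + 10.841 + 10.841 + 9.654 + 10.841) / 10 = 94.1850 / 10 = 9.4185
Sum of squared deviations: (+0.3665)² + (+0.1835)² + (+1.4225)² + (−6.6645)² + (+0.3665)² + (−0.1775)² + (+1.4225)² + (+1.4225)² + (+0.2355)² + (+1.4225)² = 52.8989
Variance = 52.8989 / 10 = 5.2899
SE* = √5.2899

SE* = 2.300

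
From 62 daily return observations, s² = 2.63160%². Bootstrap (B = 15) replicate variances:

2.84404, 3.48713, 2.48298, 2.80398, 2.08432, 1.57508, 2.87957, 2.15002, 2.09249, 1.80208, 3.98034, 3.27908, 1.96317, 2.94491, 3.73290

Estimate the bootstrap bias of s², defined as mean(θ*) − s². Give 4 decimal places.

bias = +0.0419

mean(θ*) = (2.84404 + 3.48713 + 2.48298 + 2.80398 + 2.08432 + 1.57508 + 2.87957 + 2.15002 + 2.09249 + 1.80208 + 3.98034 + 3.27908 + 1.96317 + 2.94491 + 3.73290) / 15 = 2.67347
bias = 2.67347 − 2.63160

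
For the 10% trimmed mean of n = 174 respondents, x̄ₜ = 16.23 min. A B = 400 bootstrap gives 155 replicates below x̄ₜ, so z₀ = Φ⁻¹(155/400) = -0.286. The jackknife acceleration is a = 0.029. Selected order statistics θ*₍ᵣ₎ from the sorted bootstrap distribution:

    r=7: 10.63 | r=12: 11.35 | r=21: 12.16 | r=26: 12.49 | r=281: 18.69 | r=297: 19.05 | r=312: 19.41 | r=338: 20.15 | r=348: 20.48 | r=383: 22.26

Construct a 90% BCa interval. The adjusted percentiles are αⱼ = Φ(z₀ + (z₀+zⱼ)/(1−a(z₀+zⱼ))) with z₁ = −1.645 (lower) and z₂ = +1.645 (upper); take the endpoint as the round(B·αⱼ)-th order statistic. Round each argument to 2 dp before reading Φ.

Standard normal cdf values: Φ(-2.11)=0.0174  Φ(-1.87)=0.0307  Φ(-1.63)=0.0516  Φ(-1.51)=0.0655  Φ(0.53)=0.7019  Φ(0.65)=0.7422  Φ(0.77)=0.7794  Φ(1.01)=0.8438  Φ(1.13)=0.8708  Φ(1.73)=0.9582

Lower: z₀ + z₁ = -0.286 + (-1.645) = -1.931; 1 − a(z₀+z₁) = 1 − (0.029)(-1.931) = 1.0560; argument = -0.286 + (-1.931)/1.0560 = -2.1146 → -2.11.
α₁ = Φ(-2.11) = 0.0174; rank = round(400 × 0.0174) = 7; θ*₍7₎ = 10.63.
Upper: z₀ + z₂ = 1.359; 1 − a(z₀+z₂) = 0.9606; argument = 1.1288 → 1.13; α₂ = 0.8708; rank = 348; θ*₍348₎ = 20.48.

(10.63, 20.48)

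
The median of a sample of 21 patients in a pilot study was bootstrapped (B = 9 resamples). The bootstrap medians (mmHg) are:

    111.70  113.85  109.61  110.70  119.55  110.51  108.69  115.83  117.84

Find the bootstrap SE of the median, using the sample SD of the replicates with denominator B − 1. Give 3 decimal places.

Bootstrap SE is the standard deviation of the 9 replicate medians.
Mean of replicates: (111.70 + 113.85 + 109.61 + 110.70 + 119.55 + 110.51 + 108.69 + 115.83 + 117.84) / 9 = 1018.2800 / 9 = 113.1422
Sum of squared deviations: (−1.4422)² + (+0.7078)² + (−3.5322)² + (−2.4422)² + (+6.4078)² + (−2.6322)² + (−4.4522)² + (+2.6878)² + (+4.6978)² = 118.1258
Variance = 118.1258 / 8 = 14.7657
SE* = √14.7657

SE* = 3.843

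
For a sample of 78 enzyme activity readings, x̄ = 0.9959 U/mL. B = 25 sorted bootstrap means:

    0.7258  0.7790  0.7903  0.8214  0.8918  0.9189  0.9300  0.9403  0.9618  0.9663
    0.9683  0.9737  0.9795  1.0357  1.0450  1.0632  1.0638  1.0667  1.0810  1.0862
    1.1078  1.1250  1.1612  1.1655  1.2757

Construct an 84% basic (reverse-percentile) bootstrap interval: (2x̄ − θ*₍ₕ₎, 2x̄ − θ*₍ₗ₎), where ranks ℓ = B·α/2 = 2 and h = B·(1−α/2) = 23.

(0.8306, 1.2128)

Percentile endpoints at ranks 2 and 23: θ*₍2₎ = 0.7790, θ*₍23₎ = 1.1612.
Basic interval reflects these around x̄:
  lower = 2 × 0.9959 − 1.1612 = 0.8306
  upper = 2 × 0.9959 − 0.7790 = 1.2128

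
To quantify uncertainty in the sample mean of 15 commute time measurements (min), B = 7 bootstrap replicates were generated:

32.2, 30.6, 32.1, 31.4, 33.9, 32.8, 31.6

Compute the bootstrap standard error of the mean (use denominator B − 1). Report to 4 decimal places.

SE* = 1.0590

Bootstrap SE is the standard deviation of the 7 replicate means.
Mean of replicates: (32.2 + 30.6 + 32.1 + 31.4 + 33.9 + 32.8 + 31.6) / 7 = 224.60000 / 7 = 32.08571
Sum of squared deviations: (+0.11429)² + (−1.48571)² + (+0.01429)² + (−0.68571)² + (+1.81429)² + (+0.71429)² + (−0.48571)² = 6.72857
Variance = 6.72857 / 6 = 1.12143
SE* = √1.12143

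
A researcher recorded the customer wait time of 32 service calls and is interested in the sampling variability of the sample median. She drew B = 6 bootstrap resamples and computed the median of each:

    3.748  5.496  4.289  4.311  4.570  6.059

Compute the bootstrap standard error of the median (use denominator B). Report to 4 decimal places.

Bootstrap SE is the standard deviation of the 6 replicate medians.
Mean of replicates: (3.748 + 5.496 + 4.289 + 4.311 + 4.570 + 6.059) / 6 = 28.47300 / 6 = 4.74550
Sum of squared deviations: (−0.99750)² + (+0.75050)² + (−0.45650)² + (−0.43450)² + (−0.17550)² + (+1.31350)² = 3.71152
Variance = 3.71152 / 6 = 0.61859
SE* = √0.61859

SE* = 0.7865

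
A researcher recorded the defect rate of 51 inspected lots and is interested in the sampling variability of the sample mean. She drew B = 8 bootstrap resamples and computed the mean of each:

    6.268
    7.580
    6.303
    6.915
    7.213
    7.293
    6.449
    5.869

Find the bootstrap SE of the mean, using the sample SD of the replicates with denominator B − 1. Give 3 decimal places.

SE* = 0.600

Bootstrap SE is the standard deviation of the 8 replicate means.
Mean of replicates: (6.268 + 7.580 + 6.303 + 6.915 + 7.213 + 7.293 + 6.449 + 5.869) / 8 = 53.8900 / 8 = 6.7363
Sum of squared deviations: (−0.4683)² + (+0.8438)² + (−0.4333)² + (+0.1787)² + (+0.4768)² + (+0.5568)² + (−0.2873)² + (−0.8673)² = 2.5227
Variance = 2.5227 / 7 = 0.3604
SE* = √0.3604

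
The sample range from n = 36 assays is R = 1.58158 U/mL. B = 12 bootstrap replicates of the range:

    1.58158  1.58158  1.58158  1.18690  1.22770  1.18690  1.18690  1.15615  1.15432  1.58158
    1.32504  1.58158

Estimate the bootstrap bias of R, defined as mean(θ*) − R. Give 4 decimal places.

bias = −0.2206

mean(θ*) = (1.58158 + 1.58158 + 1.58158 + 1.18690 + 1.22770 + 1.18690 + 1.18690 + 1.15615 + 1.15432 + 1.58158 + 1.32504 + 1.58158) / 12 = 1.36098
bias = 1.36098 − 1.58158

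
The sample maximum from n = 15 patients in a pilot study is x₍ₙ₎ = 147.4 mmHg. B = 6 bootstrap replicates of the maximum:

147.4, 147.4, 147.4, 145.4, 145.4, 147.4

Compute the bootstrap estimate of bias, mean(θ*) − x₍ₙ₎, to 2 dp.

bias = −0.67

mean(θ*) = (147.4 + 147.4 + 147.4 + 145.4 + 145.4 + 147.4) / 6 = 146.733
bias = 146.733 − 147.4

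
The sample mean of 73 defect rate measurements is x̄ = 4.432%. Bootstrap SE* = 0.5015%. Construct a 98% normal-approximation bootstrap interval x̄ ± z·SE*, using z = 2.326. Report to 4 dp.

Margin = 2.326 × 0.5015 = 1.16649
Interval: 4.432 ± 1.16649

(3.2655, 5.5985)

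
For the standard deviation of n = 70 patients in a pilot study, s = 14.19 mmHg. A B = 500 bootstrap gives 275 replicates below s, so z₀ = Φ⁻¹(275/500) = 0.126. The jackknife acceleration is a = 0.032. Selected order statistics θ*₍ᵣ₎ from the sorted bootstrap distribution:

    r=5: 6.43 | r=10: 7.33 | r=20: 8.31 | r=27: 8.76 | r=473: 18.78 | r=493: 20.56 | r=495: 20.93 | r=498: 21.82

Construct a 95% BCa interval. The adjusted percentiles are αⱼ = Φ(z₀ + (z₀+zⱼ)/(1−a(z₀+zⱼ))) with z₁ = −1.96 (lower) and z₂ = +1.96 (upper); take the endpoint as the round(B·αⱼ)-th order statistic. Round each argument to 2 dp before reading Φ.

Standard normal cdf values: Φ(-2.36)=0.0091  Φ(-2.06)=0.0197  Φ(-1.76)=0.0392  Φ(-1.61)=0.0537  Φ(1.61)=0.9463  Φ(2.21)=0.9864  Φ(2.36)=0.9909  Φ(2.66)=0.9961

Lower: z₀ + z₁ = 0.126 + (-1.960) = -1.834; 1 − a(z₀+z₁) = 1 − (0.032)(-1.834) = 1.0587; argument = 0.126 + (-1.834)/1.0587 = -1.6063 → -1.61.
α₁ = Φ(-1.61) = 0.0537; rank = round(500 × 0.0537) = 27; θ*₍27₎ = 8.76.
Upper: z₀ + z₂ = 2.086; 1 − a(z₀+z₂) = 0.9332; argument = 2.3612 → 2.36; α₂ = 0.9909; rank = 495; θ*₍495₎ = 20.93.

(8.76, 20.93)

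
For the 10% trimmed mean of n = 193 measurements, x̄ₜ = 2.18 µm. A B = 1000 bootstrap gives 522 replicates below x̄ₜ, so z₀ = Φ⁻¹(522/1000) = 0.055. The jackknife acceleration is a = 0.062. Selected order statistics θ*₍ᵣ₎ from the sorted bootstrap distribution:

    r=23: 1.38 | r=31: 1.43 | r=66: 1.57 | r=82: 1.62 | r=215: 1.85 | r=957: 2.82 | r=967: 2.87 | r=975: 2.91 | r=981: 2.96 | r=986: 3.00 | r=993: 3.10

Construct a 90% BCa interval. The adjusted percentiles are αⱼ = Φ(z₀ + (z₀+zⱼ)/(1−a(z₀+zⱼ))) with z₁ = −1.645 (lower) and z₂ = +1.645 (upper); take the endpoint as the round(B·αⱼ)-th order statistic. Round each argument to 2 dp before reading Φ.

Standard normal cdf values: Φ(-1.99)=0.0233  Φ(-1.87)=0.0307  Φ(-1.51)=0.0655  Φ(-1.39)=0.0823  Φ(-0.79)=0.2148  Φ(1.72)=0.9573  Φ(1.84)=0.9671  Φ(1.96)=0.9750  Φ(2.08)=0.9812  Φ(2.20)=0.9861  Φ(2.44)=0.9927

Lower: z₀ + z₁ = 0.055 + (-1.645) = -1.590; 1 − a(z₀+z₁) = 1 − (0.062)(-1.590) = 1.0986; argument = 0.055 + (-1.590)/1.0986 = -1.3923 → -1.39.
α₁ = Φ(-1.39) = 0.0823; rank = round(1000 × 0.0823) = 82; θ*₍82₎ = 1.62.
Upper: z₀ + z₂ = 1.700; 1 − a(z₀+z₂) = 0.8946; argument = 1.9553 → 1.96; α₂ = 0.9750; rank = 975; θ*₍975₎ = 2.91.

(1.62, 2.91)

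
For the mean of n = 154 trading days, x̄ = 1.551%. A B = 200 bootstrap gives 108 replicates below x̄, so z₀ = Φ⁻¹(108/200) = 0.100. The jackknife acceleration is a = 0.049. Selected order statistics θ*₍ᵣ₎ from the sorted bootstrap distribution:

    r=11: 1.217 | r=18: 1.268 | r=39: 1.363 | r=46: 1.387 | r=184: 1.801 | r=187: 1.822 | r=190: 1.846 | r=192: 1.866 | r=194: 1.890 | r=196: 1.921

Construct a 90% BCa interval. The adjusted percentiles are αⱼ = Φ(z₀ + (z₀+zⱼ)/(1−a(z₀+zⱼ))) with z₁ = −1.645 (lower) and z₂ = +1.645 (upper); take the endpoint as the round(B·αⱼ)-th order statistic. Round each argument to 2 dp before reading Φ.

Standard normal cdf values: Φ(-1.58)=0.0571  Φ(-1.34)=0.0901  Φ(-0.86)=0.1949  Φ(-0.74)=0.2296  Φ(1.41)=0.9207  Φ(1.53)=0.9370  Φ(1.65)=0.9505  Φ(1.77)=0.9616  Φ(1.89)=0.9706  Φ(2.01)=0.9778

(1.268, 1.921)

Lower: z₀ + z₁ = 0.100 + (-1.645) = -1.545; 1 − a(z₀+z₁) = 1 − (0.049)(-1.545) = 1.0757; argument = 0.100 + (-1.545)/1.0757 = -1.3363 → -1.34.
α₁ = Φ(-1.34) = 0.0901; rank = round(200 × 0.0901) = 18; θ*₍18₎ = 1.268.
Upper: z₀ + z₂ = 1.745; 1 − a(z₀+z₂) = 0.9145; argument = 2.0082 → 2.01; α₂ = 0.9778; rank = 196; θ*₍196₎ = 1.921.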